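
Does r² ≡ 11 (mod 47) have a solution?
By Euler's criterion: 11^{23} ≡ 46 (mod 47). Since this equals -1 (≡ 46), 11 is not a QR.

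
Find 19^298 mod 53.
Using Fermat: 19^{52} ≡ 1 mod 53. 298 ≡ 38 mod 52. So 19^{298} ≡ 19^{38} ≡ 4 mod 53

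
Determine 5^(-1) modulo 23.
Since 23 is prime, by Fermat 5^(-1) ≡ 5^{21} ≡ 14 (mod 23). Verify: 5 × 14 = 70 ≡ 1 (mod 23)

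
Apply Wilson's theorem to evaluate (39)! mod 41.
(40)! = (39)! × (40) ≡ -1 (mod 41). So (39)! ≡ -1 × (40)^(-1) ≡ (-1)×(-1) = 1 (mod 41)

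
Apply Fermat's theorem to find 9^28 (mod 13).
By Fermat: 9^{12} ≡ 1 (mod 13). 28 = 2×12 + 4. So 9^{28} ≡ 9^{4} ≡ 9 (mod 13)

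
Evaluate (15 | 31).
(15/31) = 15^{15} mod 31 = -1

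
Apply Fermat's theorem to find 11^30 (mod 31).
By Fermat's Little Theorem, 11^{30} ≡ 1 (mod 31) since 31 is prime and gcd(11, 31) = 1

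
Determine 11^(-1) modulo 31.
Since 31 is prime, by Fermat 11^(-1) ≡ 11^{29} ≡ 17 (mod 31). Verify: 11 × 17 = 187 ≡ 1 (mod 31)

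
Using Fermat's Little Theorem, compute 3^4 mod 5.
By Fermat's Little Theorem, 3^{4} ≡ 1 (mod 5) since 5 is prime and gcd(3, 5) = 1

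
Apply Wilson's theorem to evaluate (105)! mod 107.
(106)! = (105)! × (106) ≡ -1 mod 107. So (105)! ≡ -1 × (106)^(-1) ≡ (-1)×(-1) = 1 mod 107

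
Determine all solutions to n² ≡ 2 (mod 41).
The square roots of 2 mod 41 are 17 and 24. Verify: 17² = 289 ≡ 2 (mod 41)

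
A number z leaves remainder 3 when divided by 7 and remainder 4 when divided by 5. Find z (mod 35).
M = 7 × 5 = 35. M₁ = 5, y₁ ≡ 3 (mod 7). M₂ = 7, y₂ ≡ 3 (mod 5). z = 3×5×3 + 4×7×3 ≡ 24 (mod 35)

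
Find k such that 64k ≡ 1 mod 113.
Since 113 is prime, by Fermat 64^(-1) ≡ 64^{111} ≡ 83 mod 113. Verify: 64 × 83 = 5312 ≡ 1 mod 113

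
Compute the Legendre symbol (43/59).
(43/59) = 43^{29} mod 59 = -1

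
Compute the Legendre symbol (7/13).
(7/13) = 7^{6} mod 13 = -1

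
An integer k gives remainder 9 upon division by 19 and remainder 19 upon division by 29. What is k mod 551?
M = 19 × 29 = 551. M₁ = 29, y₁ ≡ 2 mod 19. M₂ = 19, y₂ ≡ 26 mod 29. k = 9×29×2 + 19×19×26 ≡ 541 mod 551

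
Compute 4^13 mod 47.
By repeated squaring mod 47: 4^{1}≡4, 4^{2}≡16, 4^{4}≡21, 4^{8}≡18. Then 4^{13} = 4^{8+4+1} ≡ 18 × 21 × 4 ≡ 8 mod 47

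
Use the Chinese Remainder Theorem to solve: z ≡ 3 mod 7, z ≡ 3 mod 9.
M = 7 × 9 = 63. M₁ = 9, y₁ ≡ 4 mod 7. M₂ = 7, y₂ ≡ 4 mod 9. z = 3×9×4 + 3×7×4 ≡ 3 mod 63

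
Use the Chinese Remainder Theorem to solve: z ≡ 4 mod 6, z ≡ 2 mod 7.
M = 6 × 7 = 42. M₁ = 7, y₁ ≡ 1 mod 6. M₂ = 6, y₂ ≡ 6 mod 7. z = 4×7×1 + 2×6×6 ≡ 16 mod 42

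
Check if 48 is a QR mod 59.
By Euler's criterion: 48^{29} ≡ 1 (mod 59). Since this equals 1, 48 is a QR.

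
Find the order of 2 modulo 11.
Powers of 2 mod 11: 2^1≡2, 2^2≡4, 2^3≡8, 2^4≡5, 2^5≡10, 2^6≡9, 2^7≡7, 2^8≡3, 2^9≡6, 2^10≡1. ord_11(2) = 10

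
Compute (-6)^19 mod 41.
By repeated squaring (mod 41): (-6)^{1}≡35, (-6)^{2}≡36, (-6)^{4}≡25, (-6)^{8}≡10, (-6)^{16}≡18. Then (-6)^{19} = (-6)^{16+2+1} ≡ 18 × 36 × 35 ≡ 7 (mod 41)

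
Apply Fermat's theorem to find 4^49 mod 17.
By Fermat: 4^{16} ≡ 1 mod 17. 49 = 3×16 + 1. So 4^{49} ≡ 4^{1} ≡ 4 mod 17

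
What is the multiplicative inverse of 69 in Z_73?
Since 73 is prime, by Fermat 69^(-1) ≡ 69^{71} ≡ 18 mod 73. Verify: 69 × 18 = 1242 ≡ 1 mod 73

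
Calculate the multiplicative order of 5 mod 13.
Powers of 5 mod 13: 5^1≡5, 5^2≡12, 5^3≡8, 5^4≡1. So the order of 5 is 4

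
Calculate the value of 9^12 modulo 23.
By repeated squaring mod 23: 9^{1}≡9, 9^{2}≡12, 9^{4}≡6, 9^{8}≡13. Then 9^{12} = 9^{8+4} ≡ 13 × 6 ≡ 9 mod 23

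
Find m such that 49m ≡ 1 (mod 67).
Since 67 is prime, by Fermat 49^(-1) ≡ 49^{65} ≡ 26 (mod 67). Verify: 49 × 26 = 1274 ≡ 1 (mod 67)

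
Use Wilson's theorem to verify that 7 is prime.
(6)! mod 7 = 6. Since this equals -1 mod 7, Wilson confirms 7 is prime.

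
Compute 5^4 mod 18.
5^{4} = 625 ≡ 13 mod 18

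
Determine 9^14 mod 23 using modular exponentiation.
By repeated squaring mod 23: 9^{1}≡9, 9^{2}≡12, 9^{4}≡6, 9^{8}≡13. Then 9^{14} = 9^{8+4+2} ≡ 13 × 6 × 12 ≡ 16 mod 23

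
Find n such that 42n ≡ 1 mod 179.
Since 179 is prime, by Fermat 42^(-1) ≡ 42^{177} ≡ 81 mod 179. Verify: 42 × 81 = 3402 ≡ 1 mod 179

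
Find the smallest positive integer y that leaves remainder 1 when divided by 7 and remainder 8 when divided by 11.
M = 7 × 11 = 77. M₁ = 11, y₁ ≡ 2 mod 7. M₂ = 7, y₂ ≡ 8 mod 11. y = 1×11×2 + 8×7×8 ≡ 8 mod 77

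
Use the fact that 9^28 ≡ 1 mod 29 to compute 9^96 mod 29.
By Fermat: 9^{28} ≡ 1 mod 29. 96 = 3×28 + 12. So 9^{96} ≡ 9^{12} ≡ 24 mod 29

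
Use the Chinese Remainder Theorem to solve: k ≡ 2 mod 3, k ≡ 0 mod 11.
M = 3 × 11 = 33. M₁ = 11, y₁ ≡ 2 mod 3. M₂ = 3, y₂ ≡ 4 mod 11. k = 2×11×2 + 0×3×4 ≡ 11 mod 33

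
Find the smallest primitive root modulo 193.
g = 5. For each prime q|192: 5^{96}≡192, 5^{64}≡84, none ≡ 1, so ord_193(5) = 192 and 5 is a primitive root.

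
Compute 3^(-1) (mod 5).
Since 5 is prime, by Fermat 3^(-1) ≡ 3^{3} ≡ 2 (mod 5). Verify: 3 × 2 = 6 ≡ 1 (mod 5)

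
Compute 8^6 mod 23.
By repeated squaring (mod 23): 8^{1}≡8, 8^{2}≡18, 8^{4}≡2. Then 8^{6} = 8^{4+2} ≡ 2 × 18 ≡ 13 (mod 23)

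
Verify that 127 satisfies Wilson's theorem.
(126)! mod 127 = 126. Since this equals -1 (mod 127), Wilson confirms 127 is prime.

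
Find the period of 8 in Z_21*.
Powers of 8 mod 21: 8^1≡8, 8^2≡1. ord_21(8) = 2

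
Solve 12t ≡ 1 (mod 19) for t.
Since 19 is prime, by Fermat 12^(-1) ≡ 12^{17} ≡ 8 (mod 19). Verify: 12 × 8 = 96 ≡ 1 (mod 19)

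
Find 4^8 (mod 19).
By repeated squaring (mod 19): 4^{1}≡4, 4^{2}≡16, 4^{4}≡9, 4^{8}≡5. So 4^{8} ≡ 5 (mod 19)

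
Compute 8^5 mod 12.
By repeated squaring (mod 12): 8^{1}≡8, 8^{2}≡4, 8^{4}≡4. Then 8^{5} = 8^{4+1} ≡ 4 × 8 ≡ 8 (mod 12)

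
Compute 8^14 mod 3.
Using Fermat: 8^{2} ≡ 1 (mod 3). 14 ≡ 0 (mod 2). So 8^{14} ≡ 8^{0} ≡ 1 (mod 3)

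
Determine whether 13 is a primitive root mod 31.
ord_31(13) divides 30. For each prime q|30: 13^{15}≡30, 13^{10}≡5, 13^{6}≡16, none ≡ 1. So 13 has order 30 and is a primitive root mod 31.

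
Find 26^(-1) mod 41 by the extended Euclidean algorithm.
Extended GCD: 26(-11) + 41(7) = 1. So 26^(-1) ≡ -11 ≡ 30 mod 41. Verify: 26 × 30 = 780 ≡ 1 mod 41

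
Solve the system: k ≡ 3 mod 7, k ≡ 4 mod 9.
M = 7 × 9 = 63. M₁ = 9, y₁ ≡ 4 mod 7. M₂ = 7, y₂ ≡ 4 mod 9. k = 3×9×4 + 4×7×4 ≡ 31 mod 63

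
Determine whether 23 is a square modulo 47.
By Euler's criterion: 23^{23} ≡ 46 mod 47. Since this equals -1 (≡ 46), 23 is not a QR.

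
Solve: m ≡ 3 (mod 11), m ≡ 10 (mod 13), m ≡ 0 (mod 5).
M = 11 × 13 × 5 = 715. M₁ = 65, y₁ ≡ 10 (mod 11). M₂ = 55, y₂ ≡ 9 (mod 13). M₃ = 143, y₃ ≡ 2 (mod 5). m = 3×65×10 + 10×55×9 + 0×143×2 ≡ 465 (mod 715)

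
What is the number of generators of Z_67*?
A prime p has φ(p-1) primitive roots; here φ(66) = 20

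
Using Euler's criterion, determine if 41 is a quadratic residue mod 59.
By Euler's criterion: 41^{29} ≡ 1 mod 59. Since this equals 1, 41 is a QR.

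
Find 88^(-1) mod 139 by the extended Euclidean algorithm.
Extended GCD: 88(-30) + 139(19) = 1. So 88^(-1) ≡ -30 ≡ 109 mod 139. Verify: 88 × 109 = 9592 ≡ 1 mod 139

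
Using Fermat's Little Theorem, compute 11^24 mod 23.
By Fermat: 11^{22} ≡ 1 (mod 23). So 11^{24} = 11^{22} · 11^{2} ≡ 11^{2} ≡ 6 (mod 23)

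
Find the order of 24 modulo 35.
Powers of 24 mod 35: 24^1≡24, 24^2≡16, 24^3≡34, 24^4≡11, 24^5≡19, 24^6≡1. Order = 6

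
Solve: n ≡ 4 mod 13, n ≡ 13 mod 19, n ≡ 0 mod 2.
M = 13 × 19 × 2 = 494. M₁ = 38, y₁ ≡ 12 mod 13. M₂ = 26, y₂ ≡ 11 mod 19. M₃ = 247, y₃ ≡ 1 mod 2. n = 4×38×12 + 13×26×11 + 0×247×1 ≡ 108 mod 494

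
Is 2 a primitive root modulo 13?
ord_13(2) divides 12. For each prime q|12: 2^{6}≡12, 2^{4}≡3, none ≡ 1. So 2 has order 12 and is a primitive root mod 13.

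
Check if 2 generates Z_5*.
ord_5(2) divides 4. For each prime q|4: 2^{2}≡4, none ≡ 1. So 2 has order 4 and is a primitive root mod 5.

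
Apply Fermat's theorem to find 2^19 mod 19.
By Fermat: 2^{18} ≡ 1 mod 19. So 2^{19} = 2^{18} · 2^{1} ≡ 2^{1} ≡ 2 mod 19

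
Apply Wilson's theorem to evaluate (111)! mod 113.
(112)! = (111)! × (112) ≡ -1 (mod 113). So (111)! ≡ -1 × (112)^(-1) ≡ (-1)×(-1) = 1 (mod 113)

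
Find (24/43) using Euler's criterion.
(24/43) = 24^{21} mod 43 = 1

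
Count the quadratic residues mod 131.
The squaring map on Z_131* is 2-to-1, so there are (130)/2 = 65 QRs.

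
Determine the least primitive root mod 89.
g = 3. Powers: [3, 9, 27, 81, 65, 17, ...] generates all 88 non-zero residues.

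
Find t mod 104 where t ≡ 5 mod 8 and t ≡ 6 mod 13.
M = 8 × 13 = 104. M₁ = 13, y₁ ≡ 5 mod 8. M₂ = 8, y₂ ≡ 5 mod 13. t = 5×13×5 + 6×8×5 ≡ 45 mod 104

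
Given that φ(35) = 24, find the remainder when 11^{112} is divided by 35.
By Euler: 11^{24} ≡ 1 mod 35 since gcd(11, 35) = 1. 112 = 4×24 + 16. So 11^{112} ≡ 11^{16} ≡ 11 mod 35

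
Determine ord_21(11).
Powers of 11 mod 21: 11^1≡11, 11^2≡16, 11^3≡8, 11^4≡4, 11^5≡2, 11^6≡1. ord_21(11) = 6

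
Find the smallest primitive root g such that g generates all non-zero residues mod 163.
g = 2. Powers: [2, 4, 8, 16, 32, 64, 128, 93, 23, 46, ...] generates all 162 non-zero residues.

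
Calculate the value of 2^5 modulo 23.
By repeated squaring mod 23: 2^{1}≡2, 2^{2}≡4, 2^{4}≡16. Then 2^{5} = 2^{4+1} ≡ 16 × 2 ≡ 9 mod 23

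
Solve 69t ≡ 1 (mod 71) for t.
Since 71 is prime, by Fermat 69^(-1) ≡ 69^{69} ≡ 35 (mod 71). Verify: 69 × 35 = 2415 ≡ 1 (mod 71)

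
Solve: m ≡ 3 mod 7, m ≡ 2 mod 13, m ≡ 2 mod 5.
M = 7 × 13 × 5 = 455. M₁ = 65, y₁ ≡ 4 mod 7. M₂ = 35, y₂ ≡ 3 mod 13. M₃ = 91, y₃ ≡ 1 mod 5. m = 3×65×4 + 2×35×3 + 2×91×1 ≡ 262 mod 455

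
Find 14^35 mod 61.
By repeated squaring mod 61: 14^{1}≡14, 14^{2}≡13, 14^{4}≡47, 14^{8}≡13, 14^{16}≡47, 14^{32}≡13. Then 14^{35} = 14^{32+2+1} ≡ 13 × 13 × 14 ≡ 48 mod 61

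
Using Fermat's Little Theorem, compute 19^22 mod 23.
By Fermat's Little Theorem, 19^{22} ≡ 1 mod 23 since 23 is prime and gcd(19, 23) = 1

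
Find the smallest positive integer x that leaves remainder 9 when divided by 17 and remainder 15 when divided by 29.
M = 17 × 29 = 493. M₁ = 29, y₁ ≡ 10 mod 17. M₂ = 17, y₂ ≡ 12 mod 29. x = 9×29×10 + 15×17×12 ≡ 247 mod 493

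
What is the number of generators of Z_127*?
Number of primitive roots mod 127 = φ(p-1) = φ(126) = 36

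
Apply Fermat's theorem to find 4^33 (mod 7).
By Fermat: 4^{6} ≡ 1 (mod 7). 33 = 5×6 + 3. So 4^{33} ≡ 4^{3} ≡ 1 (mod 7)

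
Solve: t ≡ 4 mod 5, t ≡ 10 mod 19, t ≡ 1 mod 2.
M = 5 × 19 × 2 = 190. M₁ = 38, y₁ ≡ 2 mod 5. M₂ = 10, y₂ ≡ 2 mod 19. M₃ = 95, y₃ ≡ 1 mod 2. t = 4×38×2 + 10×10×2 + 1×95×1 ≡ 29 mod 190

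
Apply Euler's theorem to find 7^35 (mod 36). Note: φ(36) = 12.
By Euler: 7^{12} ≡ 1 (mod 36) since gcd(7, 36) = 1. 35 = 2×12 + 11. So 7^{35} ≡ 7^{11} ≡ 31 (mod 36)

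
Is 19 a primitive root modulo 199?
19^{18} ≡ 1 mod 199 and 18 < 198, so ord_199(19) = 18 ≠ 198 and 19 is not a primitive root.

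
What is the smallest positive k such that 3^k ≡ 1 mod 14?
Powers of 3 mod 14: 3^1≡3, 3^2≡9, 3^3≡13, 3^4≡11, 3^5≡5, 3^6≡1. ord_14(3) = 6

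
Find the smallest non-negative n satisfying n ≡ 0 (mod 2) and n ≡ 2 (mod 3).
M = 2 × 3 = 6. M₁ = 3, y₁ ≡ 1 (mod 2). M₂ = 2, y₂ ≡ 2 (mod 3). n = 0×3×1 + 2×2×2 ≡ 2 (mod 6)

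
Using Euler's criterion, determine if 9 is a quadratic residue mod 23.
By Euler's criterion: 9^{11} ≡ 1 mod 23. Since this equals 1, 9 is a QR.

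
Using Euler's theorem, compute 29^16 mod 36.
By Euler: 29^{12} ≡ 1 (mod 36) since gcd(29, 36) = 1. 16 = 1×12 + 4. So 29^{16} ≡ 29^{4} ≡ 25 (mod 36)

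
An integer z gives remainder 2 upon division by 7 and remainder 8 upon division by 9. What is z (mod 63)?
M = 7 × 9 = 63. M₁ = 9, y₁ ≡ 4 (mod 7). M₂ = 7, y₂ ≡ 4 (mod 9). z = 2×9×4 + 8×7×4 ≡ 44 (mod 63)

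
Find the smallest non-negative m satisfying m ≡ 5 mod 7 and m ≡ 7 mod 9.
M = 7 × 9 = 63. M₁ = 9, y₁ ≡ 4 mod 7. M₂ = 7, y₂ ≡ 4 mod 9. m = 5×9×4 + 7×7×4 ≡ 61 mod 63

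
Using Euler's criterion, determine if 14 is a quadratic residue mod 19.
By Euler's criterion: 14^{9} ≡ 18 mod 19. Since this equals -1 (≡ 18), 14 is not a QR.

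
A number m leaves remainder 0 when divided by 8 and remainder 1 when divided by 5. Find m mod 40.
M = 8 × 5 = 40. M₁ = 5, y₁ ≡ 5 mod 8. M₂ = 8, y₂ ≡ 2 mod 5. m = 0×5×5 + 1×8×2 ≡ 16 mod 40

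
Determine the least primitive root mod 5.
g = 2. For each prime q|4: 2^{2}≡4, none ≡ 1, so ord_5(2) = 4 and 2 is a primitive root.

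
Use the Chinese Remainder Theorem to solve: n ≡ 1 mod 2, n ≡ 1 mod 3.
M = 2 × 3 = 6. M₁ = 3, y₁ ≡ 1 mod 2. M₂ = 2, y₂ ≡ 2 mod 3. n = 1×3×1 + 1×2×2 ≡ 1 mod 6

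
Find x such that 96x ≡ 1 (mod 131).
Since 131 is prime, by Fermat 96^(-1) ≡ 96^{129} ≡ 116 (mod 131). Verify: 96 × 116 = 11136 ≡ 1 (mod 131)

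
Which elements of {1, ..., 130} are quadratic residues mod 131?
Quadratic residues modulo 131: {1, 3, 4, 5, 7, 9, 11, 12, 13, 15, 16, 20, 21, 25, 27, 28, 33, 34, 35, 36, 38, 39, 41, 43, 44, 45, 46, 48, 49, 52, 53, 55, 58, 59, 60, 61, 62, 63, 64, 65, 74, 75, 77, 80, 81, 84, 89, 91, 94, 99, 100, 101, 102, 105, 107, 108, 109, 112, 113, 114, 117, 121, 123, 125, 129}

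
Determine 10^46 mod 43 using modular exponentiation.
Using Fermat: 10^{42} ≡ 1 (mod 43). 46 ≡ 4 (mod 42). So 10^{46} ≡ 10^{4} ≡ 24 (mod 43)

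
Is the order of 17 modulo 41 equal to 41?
Powers of 17 mod 41: 17^1≡17, 17^2≡2, 17^3≡34, 17^4≡4, 17^5≡27, 17^6≡8, 17^7≡13, 17^8≡16, 17^9≡26, 17^10≡32, 17^11≡11, 17^12≡23, 17^13≡22, 17^14≡5, 17^15≡3, 17^16≡10, 17^17≡6, 17^18≡20, 17^19≡12, 17^20≡40, 17^21≡24, 17^22≡39, 17^23≡7, 17^24≡37, 17^25≡14, 17^26≡33, 17^27≡28, 17^28≡25, 17^29≡15, 17^30≡9, 17^31≡30, 17^32≡18, 17^33≡19, 17^34≡36, 17^35≡38, 17^36≡31, 17^37≡35, 17^38≡21, 17^39≡29, 17^40≡1. Already 17^40≡1, so the order is 40 < 41. No, the actual order is 40.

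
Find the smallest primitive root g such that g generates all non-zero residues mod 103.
g = 5. Powers: [5, 25, 22, 7, 35, 72, 51, 49, 39, 92, ...] generates all 102 non-zero residues.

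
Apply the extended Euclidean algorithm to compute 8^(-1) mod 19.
Extended GCD: 8(-7) + 19(3) = 1. So 8^(-1) ≡ -7 ≡ 12 mod 19. Verify: 8 × 12 = 96 ≡ 1 mod 19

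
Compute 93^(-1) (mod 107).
Since 107 is prime, by Fermat 93^(-1) ≡ 93^{105} ≡ 84 (mod 107). Verify: 93 × 84 = 7812 ≡ 1 (mod 107)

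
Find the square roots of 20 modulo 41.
The square roots of 20 mod 41 are 26 and 15. Verify: 26² = 676 ≡ 20 (mod 41)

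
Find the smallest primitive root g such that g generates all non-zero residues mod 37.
g = 2. For each prime q|36: 2^{18}≡36, 2^{12}≡26, none ≡ 1, so ord_37(2) = 36 and 2 is a primitive root.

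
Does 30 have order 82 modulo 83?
30^{41} ≡ 1 mod 83 and 41 < 82, so ord_83(30) = 41 ≠ 82 and 30 is not a primitive root.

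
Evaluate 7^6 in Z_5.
Using Fermat: 7^{4} ≡ 1 (mod 5). 6 ≡ 2 (mod 4). So 7^{6} ≡ 7^{2} ≡ 4 (mod 5)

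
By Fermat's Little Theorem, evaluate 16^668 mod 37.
By Fermat: 16^{36} ≡ 1 (mod 37). 668 ≡ 20 (mod 36). So 16^{668} ≡ 16^{20} ≡ 34 (mod 37)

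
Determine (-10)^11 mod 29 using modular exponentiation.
By repeated squaring (mod 29): (-10)^{1}≡19, (-10)^{2}≡13, (-10)^{4}≡24, (-10)^{8}≡25. Then (-10)^{11} = (-10)^{8+2+1} ≡ 25 × 13 × 19 ≡ 27 (mod 29)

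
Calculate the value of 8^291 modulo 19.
Using Fermat: 8^{18} ≡ 1 (mod 19). 291 ≡ 3 (mod 18). So 8^{291} ≡ 8^{3} ≡ 18 (mod 19)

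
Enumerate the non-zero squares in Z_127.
Squares in Z_127*: {1, 2, 4, 8, 9, 11, 13, 15, 16, 17, 18, 19, 21, 22, 25, 26, 30, 31, 32, 34, 35, 36, 37, 38, 41, 42, 44, 47, 49, 50, 52, 60, 61, 62, 64, 68, 69, 70, 71, 72, 73, 74, 76, 79, 81, 82, 84, 87, 88, 94, 98, 99, 100, 103, 104, 107, 113, 115, 117, 120, 121, 122, 124}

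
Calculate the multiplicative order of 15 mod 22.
Powers of 15 mod 22: 15^1≡15, 15^2≡5, 15^3≡9, 15^4≡3, 15^5≡1. Order = 5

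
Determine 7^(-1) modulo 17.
Since 17 is prime, by Fermat 7^(-1) ≡ 7^{15} ≡ 5 (mod 17). Verify: 7 × 5 = 35 ≡ 1 (mod 17)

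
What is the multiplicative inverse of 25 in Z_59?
Since 59 is prime, by Fermat 25^(-1) ≡ 25^{57} ≡ 26 mod 59. Verify: 25 × 26 = 650 ≡ 1 mod 59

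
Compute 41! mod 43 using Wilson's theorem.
(42)! = (41)! × (42) ≡ -1 mod 43. So (41)! ≡ -1 × (42)^(-1) ≡ (-1)×(-1) = 1 mod 43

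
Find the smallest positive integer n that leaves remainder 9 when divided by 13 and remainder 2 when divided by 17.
M = 13 × 17 = 221. M₁ = 17, y₁ ≡ 10 mod 13. M₂ = 13, y₂ ≡ 4 mod 17. n = 9×17×10 + 2×13×4 ≡ 87 mod 221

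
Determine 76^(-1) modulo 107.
Since 107 is prime, by Fermat 76^(-1) ≡ 76^{105} ≡ 69 (mod 107). Verify: 76 × 69 = 5244 ≡ 1 (mod 107)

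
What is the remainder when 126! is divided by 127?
By Wilson's theorem, (126)! ≡ -1 ≡ 126 (mod 127)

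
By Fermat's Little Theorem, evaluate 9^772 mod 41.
By Fermat: 9^{40} ≡ 1 (mod 41). 772 ≡ 12 (mod 40). So 9^{772} ≡ 9^{12} ≡ 1 (mod 41)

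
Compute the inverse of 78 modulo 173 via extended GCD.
Extended GCD: 78(-51) + 173(23) = 1. So 78^(-1) ≡ -51 ≡ 122 mod 173. Verify: 78 × 122 = 9516 ≡ 1 mod 173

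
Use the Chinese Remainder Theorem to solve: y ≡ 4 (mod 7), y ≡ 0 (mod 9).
M = 7 × 9 = 63. M₁ = 9, y₁ ≡ 4 (mod 7). M₂ = 7, y₂ ≡ 4 (mod 9). y = 4×9×4 + 0×7×4 ≡ 18 (mod 63)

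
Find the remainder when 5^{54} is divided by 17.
By Fermat: 5^{16} ≡ 1 mod 17. 54 = 3×16 + 6. So 5^{54} ≡ 5^{6} ≡ 2 mod 17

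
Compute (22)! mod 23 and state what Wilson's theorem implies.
(22)! mod 23 = 22. Since this equals -1 (mod 23), Wilson confirms 23 is prime.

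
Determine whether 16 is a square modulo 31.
By Euler's criterion: 16^{15} ≡ 1 (mod 31). Since this equals 1, 16 is a QR.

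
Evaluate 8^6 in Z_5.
Using Fermat: 8^{4} ≡ 1 (mod 5). 6 ≡ 2 (mod 4). So 8^{6} ≡ 8^{2} ≡ 4 (mod 5)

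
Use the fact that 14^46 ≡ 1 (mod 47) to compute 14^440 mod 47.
By Fermat: 14^{46} ≡ 1 (mod 47). 440 ≡ 26 (mod 46). So 14^{440} ≡ 14^{26} ≡ 18 (mod 47)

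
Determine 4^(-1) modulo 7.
Since 7 is prime, by Fermat 4^(-1) ≡ 4^{5} ≡ 2 (mod 7). Verify: 4 × 2 = 8 ≡ 1 (mod 7)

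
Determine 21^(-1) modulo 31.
Since 31 is prime, by Fermat 21^(-1) ≡ 21^{29} ≡ 3 mod 31. Verify: 21 × 3 = 63 ≡ 1 mod 31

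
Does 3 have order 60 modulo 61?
3^{10} ≡ 1 mod 61 and 10 < 60, so ord_61(3) = 10 ≠ 60 and 3 is not a primitive root.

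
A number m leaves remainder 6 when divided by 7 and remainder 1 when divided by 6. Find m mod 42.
M = 7 × 6 = 42. M₁ = 6, y₁ ≡ 6 mod 7. M₂ = 7, y₂ ≡ 1 mod 6. m = 6×6×6 + 1×7×1 ≡ 13 mod 42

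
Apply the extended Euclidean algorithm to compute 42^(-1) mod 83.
Extended GCD: 42(2) + 83(-1) = 1. So 42^(-1) ≡ 2 (mod 83). Verify: 42 × 2 = 84 ≡ 1 (mod 83)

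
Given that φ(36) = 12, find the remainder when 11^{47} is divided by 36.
By Euler: 11^{12} ≡ 1 mod 36 since gcd(11, 36) = 1. 47 = 3×12 + 11. So 11^{47} ≡ 11^{11} ≡ 23 mod 36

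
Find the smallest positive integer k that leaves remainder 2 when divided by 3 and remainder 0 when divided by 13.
M = 3 × 13 = 39. M₁ = 13, y₁ ≡ 1 (mod 3). M₂ = 3, y₂ ≡ 9 (mod 13). k = 2×13×1 + 0×3×9 ≡ 26 (mod 39)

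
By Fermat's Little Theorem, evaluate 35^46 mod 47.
By Fermat's Little Theorem, 35^{46} ≡ 1 (mod 47) since 47 is prime and gcd(35, 47) = 1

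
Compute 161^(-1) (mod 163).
Since 163 is prime, by Fermat 161^(-1) ≡ 161^{161} ≡ 81 (mod 163). Verify: 161 × 81 = 13041 ≡ 1 (mod 163)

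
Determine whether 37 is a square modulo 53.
By Euler's criterion: 37^{26} ≡ 1 (mod 53). Since this equals 1, 37 is a QR.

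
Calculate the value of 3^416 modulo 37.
Using Fermat: 3^{36} ≡ 1 mod 37. 416 ≡ 20 mod 36. So 3^{416} ≡ 3^{20} ≡ 9 mod 37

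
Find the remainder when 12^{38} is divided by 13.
By Fermat: 12^{12} ≡ 1 (mod 13). 38 = 3×12 + 2. So 12^{38} ≡ 12^{2} ≡ 1 (mod 13)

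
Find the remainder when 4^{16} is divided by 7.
By Fermat: 4^{6} ≡ 1 (mod 7). 16 = 2×6 + 4. So 4^{16} ≡ 4^{4} ≡ 4 (mod 7)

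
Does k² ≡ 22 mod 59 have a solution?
By Euler's criterion: 22^{29} ≡ 1 mod 59. Since this equals 1, 22 is a QR.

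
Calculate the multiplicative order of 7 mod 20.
Powers of 7 mod 20: 7^1≡7, 7^2≡9, 7^3≡3, 7^4≡1. So the order of 7 is 4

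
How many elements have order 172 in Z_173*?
There are φ(173-1) = φ(172) = 84 primitive roots modulo 173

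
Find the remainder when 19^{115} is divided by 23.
By Fermat: 19^{22} ≡ 1 mod 23. 115 = 5×22 + 5. So 19^{115} ≡ 19^{5} ≡ 11 mod 23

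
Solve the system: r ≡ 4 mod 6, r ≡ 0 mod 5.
M = 6 × 5 = 30. M₁ = 5, y₁ ≡ 5 mod 6. M₂ = 6, y₂ ≡ 1 mod 5. r = 4×5×5 + 0×6×1 ≡ 10 mod 30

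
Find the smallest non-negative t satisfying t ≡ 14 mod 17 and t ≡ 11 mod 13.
M = 17 × 13 = 221. M₁ = 13, y₁ ≡ 4 mod 17. M₂ = 17, y₂ ≡ 10 mod 13. t = 14×13×4 + 11×17×10 ≡ 167 mod 221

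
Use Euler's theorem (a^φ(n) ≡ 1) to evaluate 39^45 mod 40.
By Euler: 39^{16} ≡ 1 mod 40 since gcd(39, 40) = 1. 45 = 2×16 + 13. So 39^{45} ≡ 39^{13} ≡ 39 mod 40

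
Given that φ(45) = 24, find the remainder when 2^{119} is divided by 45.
By Euler: 2^{24} ≡ 1 mod 45 since gcd(2, 45) = 1. 119 = 4×24 + 23. So 2^{119} ≡ 2^{23} ≡ 23 mod 45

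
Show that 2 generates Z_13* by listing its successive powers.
2^1, 2^2, ..., 2^{12} mod 13: [2, 4, 8, 3, 6, 12, 11, 9, 5, 10, 7, 1]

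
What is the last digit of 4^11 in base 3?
Using Fermat: 4^{2} ≡ 1 mod 3. 11 ≡ 1 mod 2. So 4^{11} ≡ 4^{1} ≡ 1 mod 3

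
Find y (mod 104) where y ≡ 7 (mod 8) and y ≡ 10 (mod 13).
M = 8 × 13 = 104. M₁ = 13, y₁ ≡ 5 (mod 8). M₂ = 8, y₂ ≡ 5 (mod 13). y = 7×13×5 + 10×8×5 ≡ 23 (mod 104)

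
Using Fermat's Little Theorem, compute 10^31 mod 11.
By Fermat: 10^{10} ≡ 1 (mod 11). 31 = 3×10 + 1. So 10^{31} ≡ 10^{1} ≡ 10 (mod 11)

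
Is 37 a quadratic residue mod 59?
By Euler's criterion: 37^{29} ≡ 58 (mod 59). Since this equals -1 (≡ 58), 37 is not a QR.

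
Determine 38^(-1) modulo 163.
Since 163 is prime, by Fermat 38^(-1) ≡ 38^{161} ≡ 133 (mod 163). Verify: 38 × 133 = 5054 ≡ 1 (mod 163)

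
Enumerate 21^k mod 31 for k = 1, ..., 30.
21^1, 21^2, ..., 21^{30} mod 31: [21, 7, 23, 18, 6, 2, 11, 14, 15, 5, 12, 4, 22, 28, 30, 10, 24, 8, 13, 25, 29, 20, 17, 16, 26, 19, 27, 9, 3, 1]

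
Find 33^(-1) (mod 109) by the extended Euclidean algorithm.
Extended GCD: 33(-33) + 109(10) = 1. So 33^(-1) ≡ -33 ≡ 76 (mod 109). Verify: 33 × 76 = 2508 ≡ 1 (mod 109)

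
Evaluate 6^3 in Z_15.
6^{3} = 216 ≡ 6 (mod 15)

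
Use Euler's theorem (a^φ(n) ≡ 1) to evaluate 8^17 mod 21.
By Euler: 8^{12} ≡ 1 mod 21 since gcd(8, 21) = 1. 17 = 1×12 + 5. So 8^{17} ≡ 8^{5} ≡ 8 mod 21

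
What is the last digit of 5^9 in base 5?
By repeated squaring mod 5: 5^{1}≡0, 5^{2}≡0, 5^{4}≡0, 5^{8}≡0. Then 5^{9} = 5^{8+1} ≡ 0 × 0 ≡ 0 mod 5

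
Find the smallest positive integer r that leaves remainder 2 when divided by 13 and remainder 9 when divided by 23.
M = 13 × 23 = 299. M₁ = 23, y₁ ≡ 4 (mod 13). M₂ = 13, y₂ ≡ 16 (mod 23). r = 2×23×4 + 9×13×16 ≡ 262 (mod 299)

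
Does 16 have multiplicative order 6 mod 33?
Powers of 16 mod 33: 16^1≡16, 16^2≡25, 16^3≡4, 16^4≡31, 16^5≡1. Already 16^5≡1, so the order is 5 < 6. No, the actual order is 5.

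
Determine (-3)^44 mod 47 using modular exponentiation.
By repeated squaring (mod 47): (-3)^{1}≡44, (-3)^{2}≡9, (-3)^{4}≡34, (-3)^{8}≡28, (-3)^{16}≡32, (-3)^{32}≡37. Then (-3)^{44} = (-3)^{32+8+4} ≡ 37 × 28 × 34 ≡ 21 (mod 47)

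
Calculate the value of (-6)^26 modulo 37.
By repeated squaring (mod 37): (-6)^{1}≡31, (-6)^{2}≡36, (-6)^{4}≡1, (-6)^{8}≡1, (-6)^{16}≡1. Then (-6)^{26} = (-6)^{16+8+2} ≡ 1 × 1 × 36 ≡ 36 (mod 37)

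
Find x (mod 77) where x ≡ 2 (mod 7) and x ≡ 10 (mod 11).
M = 7 × 11 = 77. M₁ = 11, y₁ ≡ 2 (mod 7). M₂ = 7, y₂ ≡ 8 (mod 11). x = 2×11×2 + 10×7×8 ≡ 65 (mod 77)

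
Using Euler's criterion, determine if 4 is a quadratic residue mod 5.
By Euler's criterion: 4^{2} ≡ 1 mod 5. Since this equals 1, 4 is a QR.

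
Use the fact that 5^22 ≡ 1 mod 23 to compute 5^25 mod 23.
By Fermat: 5^{22} ≡ 1 mod 23. So 5^{25} = 5^{22} · 5^{3} ≡ 5^{3} ≡ 10 mod 23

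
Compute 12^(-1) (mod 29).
Since 29 is prime, by Fermat 12^(-1) ≡ 12^{27} ≡ 17 (mod 29). Verify: 12 × 17 = 204 ≡ 1 (mod 29)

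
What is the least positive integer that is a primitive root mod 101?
g = 2. For each prime q|100: 2^{50}≡100, 2^{20}≡95, none ≡ 1, so ord_101(2) = 100 and 2 is a primitive root.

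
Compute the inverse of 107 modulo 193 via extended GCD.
Extended GCD: 107(92) + 193(-51) = 1. So 107^(-1) ≡ 92 (mod 193). Verify: 107 × 92 = 9844 ≡ 1 (mod 193)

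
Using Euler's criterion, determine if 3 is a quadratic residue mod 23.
By Euler's criterion: 3^{11} ≡ 1 (mod 23). Since this equals 1, 3 is a QR.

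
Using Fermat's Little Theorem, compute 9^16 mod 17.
By Fermat's Little Theorem, 9^{16} ≡ 1 mod 17 since 17 is prime and gcd(9, 17) = 1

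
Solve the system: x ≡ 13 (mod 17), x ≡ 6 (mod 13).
M = 17 × 13 = 221. M₁ = 13, y₁ ≡ 4 (mod 17). M₂ = 17, y₂ ≡ 10 (mod 13). x = 13×13×4 + 6×17×10 ≡ 149 (mod 221)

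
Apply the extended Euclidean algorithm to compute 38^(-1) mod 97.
Extended GCD: 38(23) + 97(-9) = 1. So 38^(-1) ≡ 23 mod 97. Verify: 38 × 23 = 874 ≡ 1 mod 97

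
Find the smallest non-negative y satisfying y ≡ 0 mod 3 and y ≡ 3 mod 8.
M = 3 × 8 = 24. M₁ = 8, y₁ ≡ 2 mod 3. M₂ = 3, y₂ ≡ 3 mod 8. y = 0×8×2 + 3×3×3 ≡ 3 mod 24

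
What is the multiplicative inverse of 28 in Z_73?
Since 73 is prime, by Fermat 28^(-1) ≡ 28^{71} ≡ 60 (mod 73). Verify: 28 × 60 = 1680 ≡ 1 (mod 73)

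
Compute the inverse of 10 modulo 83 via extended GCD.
Extended GCD: 10(25) + 83(-3) = 1. So 10^(-1) ≡ 25 (mod 83). Verify: 10 × 25 = 250 ≡ 1 (mod 83)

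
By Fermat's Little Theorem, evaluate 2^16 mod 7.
By Fermat: 2^{6} ≡ 1 mod 7. 16 = 2×6 + 4. So 2^{16} ≡ 2^{4} ≡ 2 mod 7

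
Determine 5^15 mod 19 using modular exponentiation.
By repeated squaring (mod 19): 5^{1}≡5, 5^{2}≡6, 5^{4}≡17, 5^{8}≡4. Then 5^{15} = 5^{8+4+2+1} ≡ 4 × 17 × 6 × 5 ≡ 7 (mod 19)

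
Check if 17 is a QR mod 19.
By Euler's criterion: 17^{9} ≡ 1 mod 19. Since this equals 1, 17 is a QR.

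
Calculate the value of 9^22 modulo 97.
By repeated squaring (mod 97): 9^{1}≡9, 9^{2}≡81, 9^{4}≡62, 9^{8}≡61, 9^{16}≡35. Then 9^{22} = 9^{16+4+2} ≡ 35 × 62 × 81 ≡ 6 (mod 97)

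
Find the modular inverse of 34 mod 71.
Since 71 is prime, by Fermat 34^(-1) ≡ 34^{69} ≡ 23 (mod 71). Verify: 34 × 23 = 782 ≡ 1 (mod 71)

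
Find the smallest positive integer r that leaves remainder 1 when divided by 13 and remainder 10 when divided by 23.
M = 13 × 23 = 299. M₁ = 23, y₁ ≡ 4 mod 13. M₂ = 13, y₂ ≡ 16 mod 23. r = 1×23×4 + 10×13×16 ≡ 79 mod 299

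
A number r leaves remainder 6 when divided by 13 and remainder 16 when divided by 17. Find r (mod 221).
M = 13 × 17 = 221. M₁ = 17, y₁ ≡ 10 (mod 13). M₂ = 13, y₂ ≡ 4 (mod 17). r = 6×17×10 + 16×13×4 ≡ 84 (mod 221)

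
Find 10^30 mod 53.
By repeated squaring mod 53: 10^{1}≡10, 10^{2}≡47, 10^{4}≡36, 10^{8}≡24, 10^{16}≡46. Then 10^{30} = 10^{16+8+4+2} ≡ 46 × 24 × 36 × 47 ≡ 36 mod 53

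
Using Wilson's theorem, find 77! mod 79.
(78)! = (77)! × (78) ≡ -1 (mod 79). So (77)! ≡ -1 × (78)^(-1) ≡ (-1)×(-1) = 1 (mod 79)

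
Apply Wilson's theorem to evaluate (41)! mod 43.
(42)! = (41)! × (42) ≡ -1 mod 43. So (41)! ≡ -1 × (42)^(-1) ≡ (-1)×(-1) = 1 mod 43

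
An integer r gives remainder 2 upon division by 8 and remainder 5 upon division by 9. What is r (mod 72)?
M = 8 × 9 = 72. M₁ = 9, y₁ ≡ 1 (mod 8). M₂ = 8, y₂ ≡ 8 (mod 9). r = 2×9×1 + 5×8×8 ≡ 50 (mod 72)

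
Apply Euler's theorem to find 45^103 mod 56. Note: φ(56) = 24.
By Euler: 45^{24} ≡ 1 mod 56 since gcd(45, 56) = 1. 103 = 4×24 + 7. So 45^{103} ≡ 45^{7} ≡ 45 mod 56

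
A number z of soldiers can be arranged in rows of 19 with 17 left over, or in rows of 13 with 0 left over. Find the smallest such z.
M = 19 × 13 = 247. M₁ = 13, y₁ ≡ 3 (mod 19). M₂ = 19, y₂ ≡ 11 (mod 13). z = 17×13×3 + 0×19×11 ≡ 169 (mod 247)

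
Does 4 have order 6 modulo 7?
4^{3} ≡ 1 mod 7 and 3 < 6, so ord_7(4) = 3 ≠ 6 and 4 is not a primitive root.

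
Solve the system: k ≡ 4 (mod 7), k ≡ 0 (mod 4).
M = 7 × 4 = 28. M₁ = 4, y₁ ≡ 2 (mod 7). M₂ = 7, y₂ ≡ 3 (mod 4). k = 4×4×2 + 0×7×3 ≡ 4 (mod 28)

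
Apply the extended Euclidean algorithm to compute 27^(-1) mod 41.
Extended GCD: 27(-3) + 41(2) = 1. So 27^(-1) ≡ -3 ≡ 38 mod 41. Verify: 27 × 38 = 1026 ≡ 1 mod 41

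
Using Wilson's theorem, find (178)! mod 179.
By Wilson's theorem, (178)! ≡ -1 ≡ 178 (mod 179)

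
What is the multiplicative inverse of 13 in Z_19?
Since 19 is prime, by Fermat 13^(-1) ≡ 13^{17} ≡ 3 (mod 19). Verify: 13 × 3 = 39 ≡ 1 (mod 19)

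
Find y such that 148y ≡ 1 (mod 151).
Since 151 is prime, by Fermat 148^(-1) ≡ 148^{149} ≡ 50 (mod 151). Verify: 148 × 50 = 7400 ≡ 1 (mod 151)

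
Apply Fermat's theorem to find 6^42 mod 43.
By Fermat's Little Theorem, 6^{42} ≡ 1 mod 43 since 43 is prime and gcd(6, 43) = 1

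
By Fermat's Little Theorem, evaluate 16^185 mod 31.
By Fermat: 16^{30} ≡ 1 mod 31. 185 ≡ 5 mod 30. So 16^{185} ≡ 16^{5} ≡ 1 mod 31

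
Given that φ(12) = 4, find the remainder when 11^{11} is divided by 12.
By Euler: 11^{4} ≡ 1 mod 12 since gcd(11, 12) = 1. 11 = 2×4 + 3. So 11^{11} ≡ 11^{3} ≡ 11 mod 12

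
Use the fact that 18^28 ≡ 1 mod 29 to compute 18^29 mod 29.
By Fermat: 18^{28} ≡ 1 mod 29. So 18^{29} = 18^{28} · 18^{1} ≡ 18^{1} ≡ 18 mod 29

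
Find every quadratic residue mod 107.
QRs mod 107: {1, 3, 4, 9, 10, 11, 12, 13, 14, 16, 19, 23, 25, 27, 29, 30, 33, 34, 35, 36, 37, 39, 40, 41, 42, 44, 47, 48, 49, 52, 53, 56, 57, 61, 62, 64, 69, 75, 76, 79, 81, 83, 85, 86, 87, 89, 90, 92, 99, 100, 101, 102, 105}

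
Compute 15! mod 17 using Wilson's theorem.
(16)! = (15)! × (16) ≡ -1 mod 17. So (15)! ≡ -1 × (16)^(-1) ≡ (-1)×(-1) = 1 mod 17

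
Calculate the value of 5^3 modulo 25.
5^{3} = 125 ≡ 0 mod 25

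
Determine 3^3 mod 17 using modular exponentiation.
3^{3} = 27 ≡ 10 mod 17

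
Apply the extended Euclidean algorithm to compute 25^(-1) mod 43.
Extended GCD: 25(-12) + 43(7) = 1. So 25^(-1) ≡ -12 ≡ 31 mod 43. Verify: 25 × 31 = 775 ≡ 1 mod 43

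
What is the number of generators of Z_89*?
A prime p has φ(p-1) primitive roots; here φ(88) = 40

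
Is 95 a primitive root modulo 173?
95^{43} ≡ 1 (mod 173) and 43 < 172, so ord_173(95) = 43 ≠ 172 and 95 is not a primitive root.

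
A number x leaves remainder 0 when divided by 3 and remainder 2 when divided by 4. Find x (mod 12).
M = 3 × 4 = 12. M₁ = 4, y₁ ≡ 1 (mod 3). M₂ = 3, y₂ ≡ 3 (mod 4). x = 0×4×1 + 2×3×3 ≡ 6 (mod 12)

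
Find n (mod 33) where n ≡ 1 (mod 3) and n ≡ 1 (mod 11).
M = 3 × 11 = 33. M₁ = 11, y₁ ≡ 2 (mod 3). M₂ = 3, y₂ ≡ 4 (mod 11). n = 1×11×2 + 1×3×4 ≡ 1 (mod 33)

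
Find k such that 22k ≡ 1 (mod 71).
Since 71 is prime, by Fermat 22^(-1) ≡ 22^{69} ≡ 42 (mod 71). Verify: 22 × 42 = 924 ≡ 1 (mod 71)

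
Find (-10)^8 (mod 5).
By repeated squaring (mod 5): (-10)^{1}≡0, (-10)^{2}≡0, (-10)^{4}≡0, (-10)^{8}≡0. So (-10)^{8} ≡ 0 (mod 5)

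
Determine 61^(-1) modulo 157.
Since 157 is prime, by Fermat 61^(-1) ≡ 61^{155} ≡ 139 (mod 157). Verify: 61 × 139 = 8479 ≡ 1 (mod 157)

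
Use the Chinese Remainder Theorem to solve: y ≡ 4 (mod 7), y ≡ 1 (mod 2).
M = 7 × 2 = 14. M₁ = 2, y₁ ≡ 4 (mod 7). M₂ = 7, y₂ ≡ 1 (mod 2). y = 4×2×4 + 1×7×1 ≡ 11 (mod 14)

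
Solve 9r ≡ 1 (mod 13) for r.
Since 13 is prime, by Fermat 9^(-1) ≡ 9^{11} ≡ 3 (mod 13). Verify: 9 × 3 = 27 ≡ 1 (mod 13)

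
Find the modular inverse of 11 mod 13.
Since 13 is prime, by Fermat 11^(-1) ≡ 11^{11} ≡ 6 mod 13. Verify: 11 × 6 = 66 ≡ 1 mod 13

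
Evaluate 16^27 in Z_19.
Using Fermat: 16^{18} ≡ 1 (mod 19). 27 ≡ 9 (mod 18). So 16^{27} ≡ 16^{9} ≡ 1 (mod 19)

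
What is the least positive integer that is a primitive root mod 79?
g = 3. Powers: [3, 9, 27, 2, 6, 18, 54, 4, 12, ...] generates all 78 non-zero residues.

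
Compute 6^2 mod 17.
6^{2} = 36 ≡ 2 (mod 17)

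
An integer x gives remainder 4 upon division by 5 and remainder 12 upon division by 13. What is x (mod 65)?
M = 5 × 13 = 65. M₁ = 13, y₁ ≡ 2 (mod 5). M₂ = 5, y₂ ≡ 8 (mod 13). x = 4×13×2 + 12×5×8 ≡ 64 (mod 65)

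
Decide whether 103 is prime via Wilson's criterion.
(102)! mod 103 = 102. Since 102 ≡ -1 mod 103, 103 is prime.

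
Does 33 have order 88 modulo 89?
ord_89(33) divides 88. For each prime q|88: 33^{44}≡88, 33^{8}≡16, none ≡ 1. So 33 has order 88 and is a primitive root mod 89.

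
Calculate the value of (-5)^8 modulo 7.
Using Fermat: (-5)^{6} ≡ 1 (mod 7). 8 ≡ 2 (mod 6). So (-5)^{8} ≡ (-5)^{2} ≡ 4 (mod 7)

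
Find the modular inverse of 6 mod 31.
Since 31 is prime, by Fermat 6^(-1) ≡ 6^{29} ≡ 26 (mod 31). Verify: 6 × 26 = 156 ≡ 1 (mod 31)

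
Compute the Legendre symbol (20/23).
(20/23) = 20^{11} mod 23 = -1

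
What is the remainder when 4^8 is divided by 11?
By repeated squaring mod 11: 4^{1}≡4, 4^{2}≡5, 4^{4}≡3, 4^{8}≡9. So 4^{8} ≡ 9 mod 11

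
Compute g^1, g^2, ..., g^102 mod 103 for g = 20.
20^1, 20^2, ..., 20^{102} mod 103: [20, 91, 69, 41, 99, 23, 48, 33, 42, 16, 11, 14, 74, 38, 39, 59, 47, 13, 54, 50, 73, 18, 51, 93, 6, 17, 31, 2, 40, 79, 35, 82, 95, 46, 96, 66, 84, 32, 22, 28, 45, 76, 78, 15, 94, 26, 5, 100, 43, 36, 102, 83, 12, 34, 62, 4, 80, 55, 70, 61, 87, 92, 89, 29, 65, 64, 44, 56, 90, 49, 53, 30, 85, 52, 10, 97, 86, 72, 101, 63, 24, 68, 21, 8, 57, 7, 37, 19, 71, 81, 75, 58, 27, 25, 88, 9, 77, 98, 3, 60, 67, 1]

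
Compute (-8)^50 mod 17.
Using Fermat: (-8)^{16} ≡ 1 mod 17. 50 ≡ 2 mod 16. So (-8)^{50} ≡ (-8)^{2} ≡ 13 mod 17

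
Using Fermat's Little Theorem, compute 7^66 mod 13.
By Fermat: 7^{12} ≡ 1 mod 13. 66 = 5×12 + 6. So 7^{66} ≡ 7^{6} ≡ 12 mod 13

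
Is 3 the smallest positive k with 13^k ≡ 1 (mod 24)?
Powers of 13 mod 24: 13^1≡13, 13^2≡1. Already 13^2≡1, so the order is 2 < 3. No, the actual order is 2.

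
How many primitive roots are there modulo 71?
A prime p has φ(p-1) primitive roots; here φ(70) = 24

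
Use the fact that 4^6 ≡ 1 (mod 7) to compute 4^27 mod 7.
By Fermat: 4^{6} ≡ 1 (mod 7). 27 = 4×6 + 3. So 4^{27} ≡ 4^{3} ≡ 1 (mod 7)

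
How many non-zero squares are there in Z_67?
Exactly half the non-zero residues mod a prime are QRs: (67-1)/2 = 33.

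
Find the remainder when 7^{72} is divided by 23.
By Fermat: 7^{22} ≡ 1 (mod 23). 72 = 3×22 + 6. So 7^{72} ≡ 7^{6} ≡ 4 (mod 23)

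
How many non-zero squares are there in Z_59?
For prime 59, there are (p-1)/2 = (59-1)/2 = 29 quadratic residues (excluding 0).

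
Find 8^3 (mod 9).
8^{3} = 512 ≡ 8 (mod 9)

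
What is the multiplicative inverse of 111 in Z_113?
Since 113 is prime, by Fermat 111^(-1) ≡ 111^{111} ≡ 56 mod 113. Verify: 111 × 56 = 6216 ≡ 1 mod 113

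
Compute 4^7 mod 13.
By repeated squaring mod 13: 4^{1}≡4, 4^{2}≡3, 4^{4}≡9. Then 4^{7} = 4^{4+2+1} ≡ 9 × 3 × 4 ≡ 4 mod 13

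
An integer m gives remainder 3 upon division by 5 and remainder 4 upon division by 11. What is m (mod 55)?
M = 5 × 11 = 55. M₁ = 11, y₁ ≡ 1 (mod 5). M₂ = 5, y₂ ≡ 9 (mod 11). m = 3×11×1 + 4×5×9 ≡ 48 (mod 55)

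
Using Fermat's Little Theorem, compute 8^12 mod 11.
By Fermat: 8^{10} ≡ 1 (mod 11). So 8^{12} = 8^{10} · 8^{2} ≡ 8^{2} ≡ 9 (mod 11)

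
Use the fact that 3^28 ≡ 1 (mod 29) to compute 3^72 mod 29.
By Fermat: 3^{28} ≡ 1 (mod 29). 72 = 2×28 + 16. So 3^{72} ≡ 3^{16} ≡ 20 (mod 29)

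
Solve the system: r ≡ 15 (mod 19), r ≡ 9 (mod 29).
M = 19 × 29 = 551. M₁ = 29, y₁ ≡ 2 (mod 19). M₂ = 19, y₂ ≡ 26 (mod 29). r = 15×29×2 + 9×19×26 ≡ 357 (mod 551)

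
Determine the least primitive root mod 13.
g = 2. Powers: [2, 4, 8, 3, 6, 12, ...] generates all 12 non-zero residues.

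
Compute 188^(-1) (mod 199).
Since 199 is prime, by Fermat 188^(-1) ≡ 188^{197} ≡ 18 (mod 199). Verify: 188 × 18 = 3384 ≡ 1 (mod 199)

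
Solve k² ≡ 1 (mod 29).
The square roots of 1 mod 29 are 1 and 28. Verify: 1² = 1 ≡ 1 (mod 29)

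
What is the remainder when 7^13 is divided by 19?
By repeated squaring mod 19: 7^{1}≡7, 7^{2}≡11, 7^{4}≡7, 7^{8}≡11. Then 7^{13} = 7^{8+4+1} ≡ 11 × 7 × 7 ≡ 7 mod 19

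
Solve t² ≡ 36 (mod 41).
The square roots of 36 mod 41 are 6 and 35. Verify: 6² = 36 ≡ 36 (mod 41)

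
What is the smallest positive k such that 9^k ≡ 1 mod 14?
Powers of 9 mod 14: 9^1≡9, 9^2≡11, 9^3≡1. Order = 3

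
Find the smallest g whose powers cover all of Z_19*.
g = 2. For each prime q|18: 2^{9}≡18, 2^{6}≡7, none ≡ 1, so ord_19(2) = 18 and 2 is a primitive root.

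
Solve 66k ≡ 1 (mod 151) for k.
Since 151 is prime, by Fermat 66^(-1) ≡ 66^{149} ≡ 135 (mod 151). Verify: 66 × 135 = 8910 ≡ 1 (mod 151)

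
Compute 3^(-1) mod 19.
Since 19 is prime, by Fermat 3^(-1) ≡ 3^{17} ≡ 13 mod 19. Verify: 3 × 13 = 39 ≡ 1 mod 19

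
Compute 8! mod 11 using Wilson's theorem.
(10)! = (8)! × (9) × (10) ≡ -1 mod 11. So (8)! ≡ -1 × [(10)(9)]^(-1) ≡ 5 mod 11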